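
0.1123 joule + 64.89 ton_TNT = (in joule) 2.715e+11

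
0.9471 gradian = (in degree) 0.8524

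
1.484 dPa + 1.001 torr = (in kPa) 0.1336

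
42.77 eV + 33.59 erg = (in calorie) 8.028e-07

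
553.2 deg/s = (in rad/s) 9.655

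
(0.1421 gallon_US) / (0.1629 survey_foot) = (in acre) 2.677e-06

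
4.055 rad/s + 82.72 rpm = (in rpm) 121.4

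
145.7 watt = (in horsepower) 0.1954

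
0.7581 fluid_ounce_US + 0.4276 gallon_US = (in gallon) 0.4335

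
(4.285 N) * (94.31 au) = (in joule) 6.046e+13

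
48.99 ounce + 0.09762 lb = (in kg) 1.433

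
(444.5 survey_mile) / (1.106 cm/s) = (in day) 748.6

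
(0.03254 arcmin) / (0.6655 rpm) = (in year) 4.307e-12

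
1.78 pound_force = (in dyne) 7.918e+05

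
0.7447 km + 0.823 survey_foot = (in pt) 2.112e+06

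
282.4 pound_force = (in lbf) 282.4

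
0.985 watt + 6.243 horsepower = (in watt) 4656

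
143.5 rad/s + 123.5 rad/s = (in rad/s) 267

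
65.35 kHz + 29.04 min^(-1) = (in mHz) 6.535e+07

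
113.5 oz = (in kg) 3.218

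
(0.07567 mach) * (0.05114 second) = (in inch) 51.88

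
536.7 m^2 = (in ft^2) 5777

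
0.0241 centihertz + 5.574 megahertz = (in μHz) 5.574e+12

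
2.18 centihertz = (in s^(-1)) 0.0218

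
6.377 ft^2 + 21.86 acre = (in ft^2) 9.522e+05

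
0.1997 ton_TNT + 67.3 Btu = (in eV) 5.216e+27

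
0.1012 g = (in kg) 0.0001012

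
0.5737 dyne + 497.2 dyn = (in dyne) 497.8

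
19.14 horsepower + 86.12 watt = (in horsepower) 19.26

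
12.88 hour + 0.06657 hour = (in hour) 12.95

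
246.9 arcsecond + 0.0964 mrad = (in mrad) 1.293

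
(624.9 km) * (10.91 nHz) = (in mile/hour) 0.01525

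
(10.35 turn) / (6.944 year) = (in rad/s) 2.97e-07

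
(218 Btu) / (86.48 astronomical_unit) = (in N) 1.778e-08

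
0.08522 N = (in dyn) 8522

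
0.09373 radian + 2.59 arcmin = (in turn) 0.01504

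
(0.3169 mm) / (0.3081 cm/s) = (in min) 0.001714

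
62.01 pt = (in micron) 2.188e+04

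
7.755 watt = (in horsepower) 0.0104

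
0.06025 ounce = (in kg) 0.001708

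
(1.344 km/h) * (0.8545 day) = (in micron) 2.756e+10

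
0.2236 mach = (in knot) 148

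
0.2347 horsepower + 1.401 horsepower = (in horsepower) 1.636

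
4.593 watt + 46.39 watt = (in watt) 50.98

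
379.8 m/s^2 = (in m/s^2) 379.8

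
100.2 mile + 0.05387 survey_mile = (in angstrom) 1.613e+15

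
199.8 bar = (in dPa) 1.998e+08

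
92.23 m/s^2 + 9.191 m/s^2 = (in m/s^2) 101.4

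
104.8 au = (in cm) 1.568e+15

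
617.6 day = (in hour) 1.482e+04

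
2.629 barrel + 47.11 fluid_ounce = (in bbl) 2.638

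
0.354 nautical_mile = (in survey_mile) 0.4074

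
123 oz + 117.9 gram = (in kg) 3.605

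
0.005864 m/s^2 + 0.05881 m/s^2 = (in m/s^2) 0.06467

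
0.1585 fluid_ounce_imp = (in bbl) 2.833e-05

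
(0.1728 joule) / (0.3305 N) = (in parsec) 1.694e-17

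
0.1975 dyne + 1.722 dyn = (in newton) 1.92e-05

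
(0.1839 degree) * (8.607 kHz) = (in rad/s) 27.63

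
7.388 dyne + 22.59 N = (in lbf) 5.078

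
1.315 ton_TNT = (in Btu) 5.215e+06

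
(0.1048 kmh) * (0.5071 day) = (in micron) 1.275e+09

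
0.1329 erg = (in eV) 8.295e+10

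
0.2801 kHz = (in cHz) 2.801e+04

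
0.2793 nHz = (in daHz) 2.793e-11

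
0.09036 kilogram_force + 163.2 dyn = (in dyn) 8.878e+04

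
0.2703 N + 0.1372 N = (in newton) 0.4075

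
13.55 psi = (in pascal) 9.342e+04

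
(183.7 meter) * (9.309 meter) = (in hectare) 0.171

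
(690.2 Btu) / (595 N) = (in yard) 1338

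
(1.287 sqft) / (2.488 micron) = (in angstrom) 4.806e+14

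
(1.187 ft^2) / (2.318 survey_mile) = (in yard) 3.233e-05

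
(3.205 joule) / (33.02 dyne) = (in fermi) 9.706e+18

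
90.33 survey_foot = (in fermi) 2.753e+16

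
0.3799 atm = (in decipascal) 3.849e+05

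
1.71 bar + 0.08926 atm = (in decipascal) 1.8e+06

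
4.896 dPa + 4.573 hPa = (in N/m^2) 457.8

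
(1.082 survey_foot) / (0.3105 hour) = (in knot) 0.0005735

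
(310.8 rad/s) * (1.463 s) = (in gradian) 2.895e+04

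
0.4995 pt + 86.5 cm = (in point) 2452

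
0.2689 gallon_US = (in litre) 1.018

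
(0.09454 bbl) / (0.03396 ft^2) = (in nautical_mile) 0.002572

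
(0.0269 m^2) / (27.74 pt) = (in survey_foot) 9.018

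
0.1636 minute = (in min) 0.1636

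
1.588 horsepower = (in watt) 1184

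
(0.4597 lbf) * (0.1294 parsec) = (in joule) 8.165e+15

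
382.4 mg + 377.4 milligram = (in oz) 0.0268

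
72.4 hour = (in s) 2.606e+05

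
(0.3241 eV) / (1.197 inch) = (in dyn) 1.708e-13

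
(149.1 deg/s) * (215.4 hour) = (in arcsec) 4.162e+11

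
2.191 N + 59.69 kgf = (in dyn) 5.875e+07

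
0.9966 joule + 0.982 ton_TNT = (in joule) 4.109e+09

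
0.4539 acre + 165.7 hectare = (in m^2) 1.659e+06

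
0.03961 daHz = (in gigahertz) 3.961e-10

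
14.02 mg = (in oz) 0.0004945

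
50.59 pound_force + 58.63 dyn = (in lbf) 50.59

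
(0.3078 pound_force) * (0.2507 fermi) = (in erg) 3.432e-09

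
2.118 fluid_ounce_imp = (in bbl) 0.0003785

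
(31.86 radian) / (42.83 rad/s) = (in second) 0.7439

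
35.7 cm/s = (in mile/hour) 0.7986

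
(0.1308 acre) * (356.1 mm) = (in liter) 1.885e+05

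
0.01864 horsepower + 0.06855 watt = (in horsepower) 0.01873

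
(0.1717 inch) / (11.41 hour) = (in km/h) 3.822e-07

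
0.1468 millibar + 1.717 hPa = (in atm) 0.001839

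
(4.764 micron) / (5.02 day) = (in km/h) 3.954e-11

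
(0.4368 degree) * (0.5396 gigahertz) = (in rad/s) 4.114e+06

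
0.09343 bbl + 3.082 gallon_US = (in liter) 26.52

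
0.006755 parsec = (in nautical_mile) 1.125e+11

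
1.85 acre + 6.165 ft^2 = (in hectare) 0.7487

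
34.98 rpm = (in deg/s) 209.9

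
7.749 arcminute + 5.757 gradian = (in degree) 5.31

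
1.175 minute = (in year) 2.236e-06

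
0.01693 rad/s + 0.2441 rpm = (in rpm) 0.4058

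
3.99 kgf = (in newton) 39.13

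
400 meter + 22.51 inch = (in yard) 438.1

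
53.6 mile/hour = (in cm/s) 2396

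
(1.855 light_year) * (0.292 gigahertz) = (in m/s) 5.124e+24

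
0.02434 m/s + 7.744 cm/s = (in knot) 0.1978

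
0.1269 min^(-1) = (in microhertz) 2115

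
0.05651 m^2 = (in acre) 1.396e-05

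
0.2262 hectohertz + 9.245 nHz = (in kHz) 0.02262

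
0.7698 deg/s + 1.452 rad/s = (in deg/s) 83.96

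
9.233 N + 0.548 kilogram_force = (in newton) 14.61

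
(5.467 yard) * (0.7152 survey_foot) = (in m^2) 1.09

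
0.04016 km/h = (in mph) 0.02495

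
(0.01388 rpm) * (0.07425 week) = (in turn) 10.39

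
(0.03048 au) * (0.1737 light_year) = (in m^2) 7.493e+24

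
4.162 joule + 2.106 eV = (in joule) 4.162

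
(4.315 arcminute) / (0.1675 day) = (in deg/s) 4.969e-06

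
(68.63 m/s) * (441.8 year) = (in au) 6.392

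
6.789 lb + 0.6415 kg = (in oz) 131.3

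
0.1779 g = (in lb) 0.0003922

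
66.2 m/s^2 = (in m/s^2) 66.2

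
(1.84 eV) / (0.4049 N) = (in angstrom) 7.281e-09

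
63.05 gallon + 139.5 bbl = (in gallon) 5922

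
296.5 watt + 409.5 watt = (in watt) 706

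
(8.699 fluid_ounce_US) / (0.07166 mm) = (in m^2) 3.59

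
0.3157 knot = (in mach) 0.000477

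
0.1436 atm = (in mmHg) 109.1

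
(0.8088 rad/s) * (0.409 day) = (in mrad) 2.858e+07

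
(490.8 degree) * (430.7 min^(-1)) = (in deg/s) 3523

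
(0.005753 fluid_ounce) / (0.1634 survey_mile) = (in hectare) 6.47e-14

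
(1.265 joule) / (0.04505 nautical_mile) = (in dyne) 1516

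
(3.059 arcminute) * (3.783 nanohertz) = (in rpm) 3.214e-11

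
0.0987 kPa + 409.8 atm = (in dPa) 4.152e+08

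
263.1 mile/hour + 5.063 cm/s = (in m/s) 117.7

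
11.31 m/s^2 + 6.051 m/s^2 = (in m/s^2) 17.36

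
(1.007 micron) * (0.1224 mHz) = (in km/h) 4.437e-10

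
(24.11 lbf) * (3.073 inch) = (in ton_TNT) 2.001e-09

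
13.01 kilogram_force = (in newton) 127.6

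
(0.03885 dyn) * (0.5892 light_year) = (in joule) 2.166e+09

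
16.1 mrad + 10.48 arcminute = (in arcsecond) 3950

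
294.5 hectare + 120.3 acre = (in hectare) 343.2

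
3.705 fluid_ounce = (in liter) 0.1096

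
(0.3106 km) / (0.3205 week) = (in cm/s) 0.1602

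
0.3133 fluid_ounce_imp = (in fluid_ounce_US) 0.301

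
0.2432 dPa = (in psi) 3.527e-06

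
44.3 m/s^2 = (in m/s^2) 44.3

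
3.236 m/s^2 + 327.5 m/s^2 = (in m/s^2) 330.7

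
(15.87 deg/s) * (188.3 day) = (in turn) 7.172e+05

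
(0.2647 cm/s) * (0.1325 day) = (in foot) 99.42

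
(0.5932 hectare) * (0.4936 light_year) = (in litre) 2.77e+22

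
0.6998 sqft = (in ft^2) 0.6998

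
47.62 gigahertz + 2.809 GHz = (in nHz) 5.043e+19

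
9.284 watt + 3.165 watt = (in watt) 12.45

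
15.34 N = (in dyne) 1.534e+06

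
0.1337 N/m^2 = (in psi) 1.939e-05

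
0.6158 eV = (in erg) 9.866e-13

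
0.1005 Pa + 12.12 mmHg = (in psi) 0.2344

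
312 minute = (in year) 0.0005936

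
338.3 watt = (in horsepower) 0.4537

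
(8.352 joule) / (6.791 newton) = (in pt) 3486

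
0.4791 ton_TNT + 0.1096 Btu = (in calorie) 4.791e+08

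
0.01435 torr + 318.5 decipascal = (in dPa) 337.6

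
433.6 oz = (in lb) 27.1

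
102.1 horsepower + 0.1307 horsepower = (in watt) 7.623e+04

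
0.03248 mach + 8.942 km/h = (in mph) 30.3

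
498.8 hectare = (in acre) 1233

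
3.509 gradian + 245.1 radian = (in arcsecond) 5.057e+07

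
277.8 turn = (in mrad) 1.745e+06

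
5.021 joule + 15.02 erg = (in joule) 5.021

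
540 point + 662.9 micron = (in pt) 541.9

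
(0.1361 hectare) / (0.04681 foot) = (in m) 9.539e+04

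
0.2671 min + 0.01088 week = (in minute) 109.9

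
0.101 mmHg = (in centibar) 0.01347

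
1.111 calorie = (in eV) 2.901e+19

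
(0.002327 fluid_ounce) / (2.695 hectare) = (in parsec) 8.275e-29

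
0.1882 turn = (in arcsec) 2.439e+05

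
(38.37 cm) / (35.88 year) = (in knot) 6.592e-10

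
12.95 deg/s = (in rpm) 2.158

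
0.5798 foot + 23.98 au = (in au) 23.98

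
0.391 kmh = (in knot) 0.2111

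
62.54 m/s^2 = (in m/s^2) 62.54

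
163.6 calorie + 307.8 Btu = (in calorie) 7.778e+04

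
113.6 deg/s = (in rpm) 18.93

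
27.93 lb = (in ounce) 446.9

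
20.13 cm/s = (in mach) 0.0005912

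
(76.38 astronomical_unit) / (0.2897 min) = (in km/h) 2.367e+12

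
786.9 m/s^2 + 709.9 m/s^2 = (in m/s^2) 1497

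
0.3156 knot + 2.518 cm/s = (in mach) 0.0005508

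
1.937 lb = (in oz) 30.99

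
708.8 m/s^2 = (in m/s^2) 708.8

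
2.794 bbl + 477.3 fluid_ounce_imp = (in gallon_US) 120.9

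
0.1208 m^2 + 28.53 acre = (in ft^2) 1.243e+06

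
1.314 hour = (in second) 4730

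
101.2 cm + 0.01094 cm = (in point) 2869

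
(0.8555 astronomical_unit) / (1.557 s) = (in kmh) 2.959e+11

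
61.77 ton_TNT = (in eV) 1.613e+30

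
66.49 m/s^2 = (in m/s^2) 66.49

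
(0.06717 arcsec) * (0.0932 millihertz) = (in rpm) 2.898e-10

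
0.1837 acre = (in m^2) 743.4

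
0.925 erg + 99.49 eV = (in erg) 0.925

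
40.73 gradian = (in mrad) 639.8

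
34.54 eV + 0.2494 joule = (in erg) 2.494e+06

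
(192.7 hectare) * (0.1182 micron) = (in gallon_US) 60.17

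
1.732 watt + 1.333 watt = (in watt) 3.065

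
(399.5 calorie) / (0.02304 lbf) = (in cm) 1.631e+06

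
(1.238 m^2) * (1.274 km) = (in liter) 1.577e+06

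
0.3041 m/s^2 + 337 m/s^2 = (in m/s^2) 337.3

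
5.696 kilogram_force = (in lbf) 12.56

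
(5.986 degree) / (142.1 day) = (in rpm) 8.126e-08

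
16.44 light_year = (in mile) 9.664e+13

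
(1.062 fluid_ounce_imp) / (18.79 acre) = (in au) 2.653e-21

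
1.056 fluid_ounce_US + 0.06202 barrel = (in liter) 9.892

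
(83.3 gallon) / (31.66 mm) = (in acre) 0.002461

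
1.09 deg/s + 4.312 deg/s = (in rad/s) 0.09428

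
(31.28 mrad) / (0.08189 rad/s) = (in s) 0.382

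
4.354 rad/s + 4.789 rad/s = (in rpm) 87.31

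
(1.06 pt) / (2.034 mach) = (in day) 6.249e-12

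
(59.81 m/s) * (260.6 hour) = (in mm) 5.611e+10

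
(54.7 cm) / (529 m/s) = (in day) 1.197e-08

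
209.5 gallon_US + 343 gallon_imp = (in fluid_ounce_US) 7.954e+04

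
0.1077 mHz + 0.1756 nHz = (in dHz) 0.001077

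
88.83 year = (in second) 2.801e+09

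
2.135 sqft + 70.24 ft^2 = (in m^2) 6.724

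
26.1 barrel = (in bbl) 26.1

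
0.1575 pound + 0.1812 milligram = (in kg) 0.07144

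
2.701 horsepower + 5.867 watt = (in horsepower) 2.709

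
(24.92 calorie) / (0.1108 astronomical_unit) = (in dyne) 0.000629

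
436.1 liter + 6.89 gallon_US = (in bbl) 2.907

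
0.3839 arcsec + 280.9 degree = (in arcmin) 1.685e+04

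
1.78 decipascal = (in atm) 1.757e-06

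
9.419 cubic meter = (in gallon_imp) 2072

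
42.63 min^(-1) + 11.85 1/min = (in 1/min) 54.48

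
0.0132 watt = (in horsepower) 1.77e-05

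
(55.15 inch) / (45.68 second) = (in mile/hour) 0.0686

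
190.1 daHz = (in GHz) 1.901e-06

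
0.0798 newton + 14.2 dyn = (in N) 0.07994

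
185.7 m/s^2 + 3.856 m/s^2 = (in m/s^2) 189.6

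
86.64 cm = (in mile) 0.0005384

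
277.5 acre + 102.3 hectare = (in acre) 530.3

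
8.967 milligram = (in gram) 0.008967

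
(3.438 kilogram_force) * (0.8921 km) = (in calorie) 7189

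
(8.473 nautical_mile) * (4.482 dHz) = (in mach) 20.66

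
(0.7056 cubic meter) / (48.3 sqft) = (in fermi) 1.572e+14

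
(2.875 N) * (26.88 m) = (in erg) 7.728e+08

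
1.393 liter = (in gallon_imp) 0.3064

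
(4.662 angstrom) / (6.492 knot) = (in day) 1.616e-15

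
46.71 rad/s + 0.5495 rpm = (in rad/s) 46.77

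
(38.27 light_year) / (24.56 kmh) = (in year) 1.683e+09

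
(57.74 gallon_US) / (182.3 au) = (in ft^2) 8.627e-14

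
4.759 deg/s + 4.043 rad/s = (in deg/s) 236.4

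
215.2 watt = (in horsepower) 0.2886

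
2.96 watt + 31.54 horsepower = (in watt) 2.352e+04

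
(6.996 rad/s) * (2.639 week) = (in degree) 6.398e+08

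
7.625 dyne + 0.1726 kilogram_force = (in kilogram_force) 0.1726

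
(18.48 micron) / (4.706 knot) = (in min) 1.272e-07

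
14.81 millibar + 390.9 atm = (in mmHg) 2.971e+05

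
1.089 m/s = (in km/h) 3.92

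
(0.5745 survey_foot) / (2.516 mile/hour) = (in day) 1.802e-06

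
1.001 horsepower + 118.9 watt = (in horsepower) 1.16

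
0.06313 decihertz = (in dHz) 0.06313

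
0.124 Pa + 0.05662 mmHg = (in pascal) 7.673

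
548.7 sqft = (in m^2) 50.98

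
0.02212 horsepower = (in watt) 16.49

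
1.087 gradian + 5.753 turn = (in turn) 5.756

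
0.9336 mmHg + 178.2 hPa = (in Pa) 1.794e+04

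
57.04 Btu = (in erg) 6.018e+11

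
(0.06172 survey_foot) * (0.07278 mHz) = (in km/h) 4.929e-06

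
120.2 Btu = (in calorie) 3.031e+04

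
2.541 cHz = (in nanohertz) 2.541e+07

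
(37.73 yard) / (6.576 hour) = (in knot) 0.002833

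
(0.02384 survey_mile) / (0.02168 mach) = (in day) 6.015e-05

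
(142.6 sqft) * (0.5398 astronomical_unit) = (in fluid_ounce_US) 3.617e+16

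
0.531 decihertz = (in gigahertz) 5.31e-11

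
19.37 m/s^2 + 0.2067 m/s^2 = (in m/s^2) 19.58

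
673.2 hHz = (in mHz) 6.732e+07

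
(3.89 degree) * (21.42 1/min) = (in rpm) 0.2315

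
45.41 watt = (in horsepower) 0.0609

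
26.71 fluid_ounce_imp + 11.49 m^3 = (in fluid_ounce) 3.885e+05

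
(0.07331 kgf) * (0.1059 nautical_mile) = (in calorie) 33.7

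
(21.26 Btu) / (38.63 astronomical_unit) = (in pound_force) 8.726e-10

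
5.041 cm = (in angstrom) 5.041e+08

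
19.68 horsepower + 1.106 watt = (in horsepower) 19.68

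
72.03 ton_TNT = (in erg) 3.014e+18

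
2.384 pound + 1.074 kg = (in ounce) 76.03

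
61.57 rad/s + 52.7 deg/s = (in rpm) 596.7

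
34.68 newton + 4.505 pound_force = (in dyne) 5.472e+06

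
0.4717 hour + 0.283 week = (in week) 0.2858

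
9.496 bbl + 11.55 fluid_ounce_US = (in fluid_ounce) 5.106e+04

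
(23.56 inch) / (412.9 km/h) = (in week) 8.627e-09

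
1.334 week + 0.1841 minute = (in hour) 224.1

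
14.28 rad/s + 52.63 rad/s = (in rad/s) 66.91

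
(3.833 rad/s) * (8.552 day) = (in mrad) 2.832e+09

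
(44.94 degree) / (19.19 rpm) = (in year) 1.238e-08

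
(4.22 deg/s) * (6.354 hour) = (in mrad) 1.685e+06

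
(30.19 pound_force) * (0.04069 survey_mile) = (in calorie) 2102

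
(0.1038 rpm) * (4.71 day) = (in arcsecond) 9.124e+08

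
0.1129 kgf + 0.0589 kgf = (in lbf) 0.3788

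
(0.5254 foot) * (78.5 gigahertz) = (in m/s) 1.257e+10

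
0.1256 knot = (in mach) 0.0001898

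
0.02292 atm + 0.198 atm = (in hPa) 223.8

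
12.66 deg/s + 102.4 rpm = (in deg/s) 627.1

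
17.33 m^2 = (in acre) 0.004282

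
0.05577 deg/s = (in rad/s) 0.0009734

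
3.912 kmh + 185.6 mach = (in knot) 1.228e+05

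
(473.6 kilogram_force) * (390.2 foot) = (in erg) 5.524e+12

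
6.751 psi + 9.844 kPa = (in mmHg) 423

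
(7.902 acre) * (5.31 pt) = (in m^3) 59.9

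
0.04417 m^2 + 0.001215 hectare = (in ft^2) 131.3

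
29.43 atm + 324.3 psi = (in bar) 52.18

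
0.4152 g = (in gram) 0.4152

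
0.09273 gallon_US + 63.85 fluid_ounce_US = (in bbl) 0.01408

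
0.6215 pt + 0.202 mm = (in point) 1.194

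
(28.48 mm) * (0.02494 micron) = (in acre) 1.755e-13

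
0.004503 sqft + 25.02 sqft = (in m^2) 2.325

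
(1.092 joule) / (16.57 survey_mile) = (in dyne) 4.095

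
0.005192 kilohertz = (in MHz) 5.192e-06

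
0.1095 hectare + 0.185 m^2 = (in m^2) 1095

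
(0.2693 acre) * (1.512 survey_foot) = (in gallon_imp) 1.105e+05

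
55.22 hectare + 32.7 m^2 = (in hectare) 55.22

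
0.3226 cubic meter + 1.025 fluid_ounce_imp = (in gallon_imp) 70.97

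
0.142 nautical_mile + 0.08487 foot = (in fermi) 2.63e+17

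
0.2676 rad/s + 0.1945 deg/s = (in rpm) 2.588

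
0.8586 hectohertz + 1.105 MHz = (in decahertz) 1.105e+05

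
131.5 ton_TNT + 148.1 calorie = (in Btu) 5.215e+08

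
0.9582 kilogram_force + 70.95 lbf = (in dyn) 3.25e+07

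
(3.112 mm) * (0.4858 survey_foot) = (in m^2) 0.0004608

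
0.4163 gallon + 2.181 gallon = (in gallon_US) 2.597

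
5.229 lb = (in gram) 2372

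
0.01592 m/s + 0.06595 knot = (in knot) 0.0969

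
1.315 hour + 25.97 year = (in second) 8.19e+08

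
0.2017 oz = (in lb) 0.01261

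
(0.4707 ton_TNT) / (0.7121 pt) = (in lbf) 1.762e+12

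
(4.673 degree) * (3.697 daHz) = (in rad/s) 3.015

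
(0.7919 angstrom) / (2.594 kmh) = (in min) 1.832e-12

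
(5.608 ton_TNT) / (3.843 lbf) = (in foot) 4.503e+09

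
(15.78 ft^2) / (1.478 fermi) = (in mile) 6.163e+11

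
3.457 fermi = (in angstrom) 3.457e-05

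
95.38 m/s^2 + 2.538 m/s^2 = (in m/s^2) 97.92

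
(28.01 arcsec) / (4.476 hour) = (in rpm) 8.048e-08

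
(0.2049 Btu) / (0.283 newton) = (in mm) 7.639e+05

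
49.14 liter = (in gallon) 12.98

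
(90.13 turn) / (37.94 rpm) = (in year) 4.52e-06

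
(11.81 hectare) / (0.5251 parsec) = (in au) 4.872e-23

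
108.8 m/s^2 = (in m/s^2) 108.8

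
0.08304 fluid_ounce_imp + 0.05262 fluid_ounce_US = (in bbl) 2.463e-05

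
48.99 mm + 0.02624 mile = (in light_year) 4.469e-15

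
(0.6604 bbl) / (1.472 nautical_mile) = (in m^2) 3.851e-05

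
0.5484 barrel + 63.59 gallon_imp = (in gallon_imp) 82.77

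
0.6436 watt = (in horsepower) 0.0008631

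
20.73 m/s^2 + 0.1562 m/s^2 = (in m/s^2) 20.89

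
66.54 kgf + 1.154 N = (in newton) 653.7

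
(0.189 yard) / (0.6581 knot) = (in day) 5.908e-06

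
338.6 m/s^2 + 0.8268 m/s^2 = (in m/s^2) 339.4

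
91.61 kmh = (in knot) 49.47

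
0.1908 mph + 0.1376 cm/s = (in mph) 0.1939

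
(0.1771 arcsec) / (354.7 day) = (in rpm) 2.675e-13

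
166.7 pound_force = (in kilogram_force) 75.61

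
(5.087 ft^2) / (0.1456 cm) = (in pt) 9.201e+05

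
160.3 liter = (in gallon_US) 42.35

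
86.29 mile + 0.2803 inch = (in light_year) 1.468e-11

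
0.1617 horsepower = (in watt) 120.6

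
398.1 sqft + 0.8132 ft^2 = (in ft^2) 398.9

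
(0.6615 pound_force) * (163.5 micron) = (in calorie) 0.000115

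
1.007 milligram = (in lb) 2.22e-06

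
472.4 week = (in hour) 7.936e+04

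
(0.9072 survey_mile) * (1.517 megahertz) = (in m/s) 2.215e+09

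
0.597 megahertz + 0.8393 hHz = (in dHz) 5.971e+06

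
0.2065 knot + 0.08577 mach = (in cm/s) 2931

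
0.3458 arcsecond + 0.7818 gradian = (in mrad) 12.28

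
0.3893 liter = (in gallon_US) 0.1028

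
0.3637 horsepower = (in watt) 271.2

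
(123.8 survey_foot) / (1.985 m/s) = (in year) 6.028e-07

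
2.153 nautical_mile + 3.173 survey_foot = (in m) 3988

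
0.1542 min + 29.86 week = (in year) 0.5727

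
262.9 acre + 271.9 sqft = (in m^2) 1.064e+06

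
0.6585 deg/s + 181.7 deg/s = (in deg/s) 182.4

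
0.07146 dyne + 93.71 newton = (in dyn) 9.371e+06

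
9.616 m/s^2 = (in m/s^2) 9.616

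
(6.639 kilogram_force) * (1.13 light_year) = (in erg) 6.96e+24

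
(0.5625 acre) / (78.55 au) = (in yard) 2.119e-10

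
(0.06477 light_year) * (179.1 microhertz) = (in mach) 3.223e+08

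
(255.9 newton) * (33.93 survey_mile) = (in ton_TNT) 0.00334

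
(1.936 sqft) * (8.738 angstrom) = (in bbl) 9.885e-10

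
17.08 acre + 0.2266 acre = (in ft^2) 7.539e+05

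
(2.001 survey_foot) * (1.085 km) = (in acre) 0.1635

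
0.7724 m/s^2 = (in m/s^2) 0.7724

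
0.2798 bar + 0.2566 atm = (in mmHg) 404.9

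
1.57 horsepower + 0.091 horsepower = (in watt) 1239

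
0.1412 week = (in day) 0.9884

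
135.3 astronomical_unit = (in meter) 2.024e+13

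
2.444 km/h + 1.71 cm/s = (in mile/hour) 1.557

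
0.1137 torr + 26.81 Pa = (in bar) 0.0004197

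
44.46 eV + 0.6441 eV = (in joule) 7.226e-18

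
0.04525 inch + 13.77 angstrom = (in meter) 0.001149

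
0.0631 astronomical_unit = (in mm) 9.44e+12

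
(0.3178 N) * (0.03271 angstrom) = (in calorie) 2.485e-13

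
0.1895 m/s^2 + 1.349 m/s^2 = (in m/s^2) 1.538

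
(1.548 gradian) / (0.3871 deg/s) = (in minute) 0.05998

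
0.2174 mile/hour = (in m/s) 0.09719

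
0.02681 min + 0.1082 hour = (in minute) 6.519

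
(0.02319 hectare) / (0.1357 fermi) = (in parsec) 55.38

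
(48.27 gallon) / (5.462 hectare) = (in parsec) 1.084e-22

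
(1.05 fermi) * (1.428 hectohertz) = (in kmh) 5.398e-13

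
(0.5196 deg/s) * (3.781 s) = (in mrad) 34.29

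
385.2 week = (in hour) 6.471e+04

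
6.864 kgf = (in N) 67.31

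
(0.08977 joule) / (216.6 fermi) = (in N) 4.145e+11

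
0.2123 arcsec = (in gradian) 6.552e-05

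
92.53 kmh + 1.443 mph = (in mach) 0.07738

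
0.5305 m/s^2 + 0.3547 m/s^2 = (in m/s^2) 0.8852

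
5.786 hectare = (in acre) 14.3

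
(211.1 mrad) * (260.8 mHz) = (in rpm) 0.5257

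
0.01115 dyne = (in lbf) 2.507e-08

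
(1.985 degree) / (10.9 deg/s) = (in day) 2.108e-06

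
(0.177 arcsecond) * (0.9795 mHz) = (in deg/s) 4.816e-08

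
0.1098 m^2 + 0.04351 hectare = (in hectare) 0.04352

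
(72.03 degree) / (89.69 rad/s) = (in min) 0.0002336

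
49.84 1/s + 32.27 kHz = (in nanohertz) 3.232e+13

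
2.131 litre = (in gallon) 0.563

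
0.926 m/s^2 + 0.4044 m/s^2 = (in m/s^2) 1.33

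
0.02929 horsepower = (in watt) 21.84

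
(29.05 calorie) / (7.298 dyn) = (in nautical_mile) 899.3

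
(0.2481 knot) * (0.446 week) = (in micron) 3.443e+10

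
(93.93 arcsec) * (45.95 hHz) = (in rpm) 19.98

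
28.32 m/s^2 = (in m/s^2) 28.32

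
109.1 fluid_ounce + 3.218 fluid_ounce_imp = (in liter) 3.318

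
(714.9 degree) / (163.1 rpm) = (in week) 1.208e-06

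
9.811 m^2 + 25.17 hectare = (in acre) 62.2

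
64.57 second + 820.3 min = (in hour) 13.69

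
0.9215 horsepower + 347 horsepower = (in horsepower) 347.9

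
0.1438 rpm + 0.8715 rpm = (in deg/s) 6.092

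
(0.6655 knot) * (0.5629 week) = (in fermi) 1.166e+20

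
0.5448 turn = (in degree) 196.1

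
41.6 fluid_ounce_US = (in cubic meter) 0.00123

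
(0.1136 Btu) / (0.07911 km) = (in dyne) 1.515e+05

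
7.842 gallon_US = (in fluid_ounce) 1004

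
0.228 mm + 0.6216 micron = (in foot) 0.0007501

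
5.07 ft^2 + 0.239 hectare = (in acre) 0.5907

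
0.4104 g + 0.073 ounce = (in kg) 0.00248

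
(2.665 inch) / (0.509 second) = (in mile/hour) 0.2975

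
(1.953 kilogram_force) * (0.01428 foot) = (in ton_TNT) 1.992e-11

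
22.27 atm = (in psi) 327.3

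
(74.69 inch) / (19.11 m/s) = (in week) 1.641e-07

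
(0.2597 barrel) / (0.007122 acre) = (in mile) 8.902e-07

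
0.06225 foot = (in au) 1.268e-13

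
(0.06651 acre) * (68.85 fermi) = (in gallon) 4.895e-09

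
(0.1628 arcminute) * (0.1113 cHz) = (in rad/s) 5.271e-08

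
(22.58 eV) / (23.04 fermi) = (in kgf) 1.601e-05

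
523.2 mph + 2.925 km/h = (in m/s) 234.7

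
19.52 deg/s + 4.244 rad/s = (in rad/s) 4.585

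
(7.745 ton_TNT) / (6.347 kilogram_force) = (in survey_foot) 1.708e+09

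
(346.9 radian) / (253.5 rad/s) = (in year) 4.339e-08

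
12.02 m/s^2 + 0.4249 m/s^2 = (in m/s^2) 12.44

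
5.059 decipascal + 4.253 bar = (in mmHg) 3190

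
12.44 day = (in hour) 298.6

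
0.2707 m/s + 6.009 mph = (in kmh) 10.65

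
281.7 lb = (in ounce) 4507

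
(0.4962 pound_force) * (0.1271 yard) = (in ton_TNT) 6.131e-11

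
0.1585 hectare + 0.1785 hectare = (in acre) 0.8327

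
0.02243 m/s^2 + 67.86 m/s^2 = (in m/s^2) 67.88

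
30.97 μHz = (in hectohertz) 3.097e-07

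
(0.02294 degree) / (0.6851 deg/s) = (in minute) 0.0005581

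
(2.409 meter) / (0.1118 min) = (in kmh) 1.293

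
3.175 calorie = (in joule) 13.28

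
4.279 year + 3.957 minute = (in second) 1.349e+08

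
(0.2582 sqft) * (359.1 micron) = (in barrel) 5.418e-05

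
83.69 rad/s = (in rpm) 799.2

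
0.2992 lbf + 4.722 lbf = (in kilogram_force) 2.278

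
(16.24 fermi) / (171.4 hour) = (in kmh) 9.475e-20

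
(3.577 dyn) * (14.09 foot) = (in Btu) 1.456e-07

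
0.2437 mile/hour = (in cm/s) 10.89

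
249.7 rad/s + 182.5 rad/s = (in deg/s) 2.476e+04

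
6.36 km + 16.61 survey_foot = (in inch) 2.506e+05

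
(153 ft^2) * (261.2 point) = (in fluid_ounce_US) 4.429e+04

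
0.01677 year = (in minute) 8814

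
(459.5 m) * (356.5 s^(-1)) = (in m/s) 1.638e+05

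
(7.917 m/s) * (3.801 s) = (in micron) 3.009e+07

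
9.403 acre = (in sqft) 4.096e+05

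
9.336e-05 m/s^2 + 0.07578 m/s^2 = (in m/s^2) 0.07587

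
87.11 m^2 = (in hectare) 0.008711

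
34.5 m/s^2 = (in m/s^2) 34.5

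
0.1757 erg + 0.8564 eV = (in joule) 1.757e-08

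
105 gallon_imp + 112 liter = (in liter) 589.3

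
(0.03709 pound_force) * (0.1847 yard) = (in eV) 1.739e+17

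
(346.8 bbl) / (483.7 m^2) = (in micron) 1.14e+05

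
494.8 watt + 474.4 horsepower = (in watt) 3.543e+05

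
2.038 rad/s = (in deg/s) 116.8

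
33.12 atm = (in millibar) 3.356e+04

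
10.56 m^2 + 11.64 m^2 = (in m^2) 22.2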